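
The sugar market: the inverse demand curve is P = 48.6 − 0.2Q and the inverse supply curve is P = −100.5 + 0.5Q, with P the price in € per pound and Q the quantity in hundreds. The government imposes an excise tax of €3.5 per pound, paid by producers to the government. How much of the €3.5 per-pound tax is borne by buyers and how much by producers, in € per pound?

Buyers bear €1 per pound; producers bear €2.5 per pound.

Rewrite in direct form: Qd = 243 − 5P and Qs = 2P + 201.
Without the tax, 243 − 5P = 2P + 201 gives 7P = 42, so P* = €6 and Q* = 213.
With the tax collected from producers, supply shifts: Qs = 2(P − 3.5) + 201.
Solving gives Q = 208 with buyers paying €7 and producers receiving €3.5 (the €3.5 wedge).
Burden on buyers: €1; on producers: €2.5. (They sum to €3.5.)
The less price-elastic side of the market bears the larger share of a per-unit tax.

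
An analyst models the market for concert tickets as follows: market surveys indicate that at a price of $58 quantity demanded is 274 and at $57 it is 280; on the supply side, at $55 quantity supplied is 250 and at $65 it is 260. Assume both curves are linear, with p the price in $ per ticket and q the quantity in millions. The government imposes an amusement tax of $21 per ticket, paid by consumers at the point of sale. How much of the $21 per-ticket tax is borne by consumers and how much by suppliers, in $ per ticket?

Consumers bear $3 per ticket; suppliers bear $18 per ticket.

Demand slope: (280 − 274)/(57 − 58) = -6, so qd = 622 − 6p.
Supply slope: (260 − 250)/(65 − 55) = 1, so qs = p + 195.
Without the tax, 622 − 6p = p + 195 gives 7p = 427, so p* = $61 and q* = 256.
With the tax collected from consumers, demand (in seller-price terms) shifts: qd = 622 − 6(p + 21).
New equilibrium: consumers pay $64, suppliers receive $43, q = 238. (Wedge: pb − ps = 21.)
Burden on consumers: $3; on suppliers: $18. (They sum to $21.)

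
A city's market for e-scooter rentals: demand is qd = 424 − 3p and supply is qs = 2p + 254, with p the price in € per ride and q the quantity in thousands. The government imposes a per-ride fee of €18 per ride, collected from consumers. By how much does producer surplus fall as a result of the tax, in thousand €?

Producer surplus falls by €3360.96 thousand.

Without the tax, 424 − 3p = 2p + 254 gives 5p = 170, so p* = €34 and q* = 322.
With the tax collected from consumers, demand (in seller-price terms) shifts: qd = 424 − 3(p + 18).
New equilibrium: consumers pay €41.2, suppliers receive €23.2, q = 300.4. (Wedge: pb − ps = 18.)
ΔPS is the trapezoid between Q = 300.4 and Q = 322 of height €10.8: ½ · (322 + 300.4) · 10.8 = €3360.96.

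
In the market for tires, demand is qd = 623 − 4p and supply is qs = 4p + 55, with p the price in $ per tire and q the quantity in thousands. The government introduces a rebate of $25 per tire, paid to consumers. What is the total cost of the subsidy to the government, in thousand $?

Government outlay = $9725 thousand.

Without the subsidy, 623 − 4p = 4p + 55 gives 8p = 568, so p* = $71 and q* = 339.
With a per-unit subsidy paid to consumers, each effectively pays p − 25, so demand becomes qd = 623 − 4(p − 25).
New equilibrium: consumers pay $58.5, suppliers receive $83.5, q = 389. (Wedge: pb − ps = −25.)
Outlay = t · Q = 25 · 389 = $9725.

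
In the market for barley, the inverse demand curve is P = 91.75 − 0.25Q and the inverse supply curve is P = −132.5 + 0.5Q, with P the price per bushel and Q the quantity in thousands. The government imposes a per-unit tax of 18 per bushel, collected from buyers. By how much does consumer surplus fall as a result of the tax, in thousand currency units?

Consumer surplus falls by 1722 thousand.

Rewrite in direct form: Qd = 367 − 4P and Qs = 2P + 265.
Without the tax, 367 − 4P = 2P + 265 gives 6P = 102, so P* = 17 and Q* = 299.
With the tax collected from buyers, demand (in seller-price terms) shifts: Qd = 367 − 4(P + 18).
New equilibrium: buyers pay 23, suppliers receive 5, Q = 275. (Wedge: Pb − Ps = 18.)
ΔCS is the trapezoid between Q = 275 and Q = 299 of height 6: ½ · (299 + 275) · 6 = 1722.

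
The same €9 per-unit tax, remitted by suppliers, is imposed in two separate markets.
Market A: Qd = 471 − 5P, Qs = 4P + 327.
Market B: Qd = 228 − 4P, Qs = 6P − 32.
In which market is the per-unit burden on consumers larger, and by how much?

Market A: pre-tax P* = €16, Q* = 391; post-tax Q = 371; per-unit burden on consumers = €4.
Market B: pre-tax P* = €26, Q* = 124; post-tax Q = 102.4; per-unit burden on consumers = €5.4.
Difference: €4 vs €5.4 → market B is larger by €1.4.

Market B, by €1.4.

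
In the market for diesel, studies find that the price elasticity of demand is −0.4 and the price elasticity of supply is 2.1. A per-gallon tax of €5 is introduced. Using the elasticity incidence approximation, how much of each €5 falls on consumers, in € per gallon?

Incidence ratio: consumers' share ≈ εs / (εs + |εd|) = 2.1 / (2.1 + 0.4) = 0.84.
So consumers bear ≈ 0.84 × €5 = €4.2; suppliers bear €0.8.

Consumers bear ≈ €4.2 per gallon.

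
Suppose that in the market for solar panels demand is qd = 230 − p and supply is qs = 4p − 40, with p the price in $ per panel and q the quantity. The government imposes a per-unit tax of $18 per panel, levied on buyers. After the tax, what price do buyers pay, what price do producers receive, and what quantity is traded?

Before the tax: set 230 − p = 4p − 40 → p* = $54, q* = 176.
With the tax collected from buyers, demand (in seller-price terms) shifts: qd = 230 − (p + 18).
Solving gives q = 161.6 with buyers paying $68.4 and producers receiving $50.4 (the $18 wedge).
The less price-elastic side of the market bears the larger share of a per-unit tax.

Buyers pay $68.4; producers receive $50.4; quantity = 161.6.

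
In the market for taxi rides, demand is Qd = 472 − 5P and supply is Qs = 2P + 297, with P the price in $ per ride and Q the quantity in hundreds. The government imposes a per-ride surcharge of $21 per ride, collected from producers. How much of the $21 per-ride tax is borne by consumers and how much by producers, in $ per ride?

Consumers bear $6 per ride; producers bear $15 per ride.

Before the tax: set 472 − 5P = 2P + 297 → P* = $25, Q* = 347.
With the tax collected from producers, supply shifts: Qs = 2(P − 21) + 297.
Solving gives Q = 317 with consumers paying $31 and producers receiving $10 (the $21 wedge).
Burden on consumers: $6; on producers: $15. (They sum to $21.)
The less price-elastic side of the market bears the larger share of a per-unit tax.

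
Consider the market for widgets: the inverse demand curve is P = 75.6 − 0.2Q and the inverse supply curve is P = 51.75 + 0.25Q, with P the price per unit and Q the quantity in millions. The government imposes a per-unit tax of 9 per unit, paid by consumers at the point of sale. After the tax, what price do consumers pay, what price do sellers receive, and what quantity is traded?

Consumers pay 69; sellers receive 60; quantity = 33.

Rewrite in direct form: Qd = 378 − 5P and Qs = 4P − 207.
Before the tax: set 378 − 5P = 4P − 207 → P* = 65, Q* = 53.
With the tax collected from consumers, demand (in seller-price terms) shifts: Qd = 378 − 5(P + 9).
Solving gives Q = 33 with consumers paying 69 and sellers receiving 60 (the 9 wedge).
The less price-elastic side of the market bears the larger share of a per-unit tax.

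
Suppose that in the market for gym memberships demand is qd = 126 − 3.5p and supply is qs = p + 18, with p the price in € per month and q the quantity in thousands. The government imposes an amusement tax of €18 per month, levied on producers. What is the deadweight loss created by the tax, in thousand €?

Before the tax: set 126 − 3.5p = p + 18 → p* = €24, q* = 42.
With the tax collected from producers, supply shifts: qs = (p − 18) + 18.
Solving gives q = 28 with consumers paying €28 and producers receiving €10 (the €18 wedge).
Quantity falls by |ΔQ| = |42 − 28| = 14.
DWL = ½ · t · |ΔQ| = ½ · 18 · 14 = €126.

Deadweight loss = €126 thousand.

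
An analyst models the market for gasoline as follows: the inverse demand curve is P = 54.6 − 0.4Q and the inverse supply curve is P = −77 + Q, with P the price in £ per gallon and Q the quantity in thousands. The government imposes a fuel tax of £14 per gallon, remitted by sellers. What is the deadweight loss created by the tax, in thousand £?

Deadweight loss = £70 thousand.

Rewrite in direct form: Qd = 136.5 − 2.5P and Qs = P + 77.
Before the tax: set 136.5 − 2.5P = P + 77 → P* = £17, Q* = 94.
With the tax collected from sellers, supply shifts: Qs = (P − 14) + 77.
New equilibrium: buyers pay £21, sellers receive £7, Q = 84. (Wedge: Pb − Ps = 14.)
Quantity falls by |ΔQ| = |94 − 84| = 10.
DWL = ½ · t · |ΔQ| = ½ · 14 · 10 = £70.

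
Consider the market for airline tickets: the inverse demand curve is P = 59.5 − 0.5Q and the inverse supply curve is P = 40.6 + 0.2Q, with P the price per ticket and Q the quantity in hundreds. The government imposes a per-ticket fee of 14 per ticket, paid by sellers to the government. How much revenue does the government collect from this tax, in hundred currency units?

Rewrite in direct form: Qd = 119 − 2P and Qs = 5P − 203.
Before the tax: set 119 − 2P = 5P − 203 → P* = 46, Q* = 27.
With the tax collected from sellers, supply shifts: Qs = 5(P − 14) − 203.
Solving gives Q = 7 with buyers paying 56 and sellers receiving 42 (the 14 wedge).
Revenue = t · Q = 14 · 7 = 98.

Tax revenue = 98 hundred.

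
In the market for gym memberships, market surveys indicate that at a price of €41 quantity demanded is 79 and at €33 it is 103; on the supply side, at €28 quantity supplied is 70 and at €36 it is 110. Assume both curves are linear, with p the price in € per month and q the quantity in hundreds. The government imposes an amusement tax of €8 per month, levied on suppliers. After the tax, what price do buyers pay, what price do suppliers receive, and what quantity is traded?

Demand slope: (103 − 79)/(33 − 41) = -3, so qd = 202 − 3p.
Supply slope: (110 − 70)/(36 − 28) = 5, so qs = 5p − 70.
Before the tax: set 202 − 3p = 5p − 70 → p* = €34, q* = 100.
With the tax collected from suppliers, supply shifts: qs = 5(p − 8) − 70.
Solving gives q = 85 with buyers paying €39 and suppliers receiving €31 (the €8 wedge).
The less price-elastic side of the market bears the larger share of a per-unit tax.

Buyers pay €39; suppliers receive €31; quantity = 85.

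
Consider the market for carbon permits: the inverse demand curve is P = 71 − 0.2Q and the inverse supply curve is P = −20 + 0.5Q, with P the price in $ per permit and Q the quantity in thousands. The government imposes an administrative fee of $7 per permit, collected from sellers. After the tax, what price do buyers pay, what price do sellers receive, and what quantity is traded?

Inverting to Q(P) form: Qd = 355 − 5P; Qs = 2P + 40.
Before the tax: set 355 − 5P = 2P + 40 → P* = $45, Q* = 130.
With the tax collected from sellers, supply shifts: Qs = 2(P − 7) + 40.
Solving gives Q = 120 with buyers paying $47 and sellers receiving $40 (the $7 wedge).
The less price-elastic side of the market bears the larger share of a per-unit tax.

Buyers pay $47; sellers receive $40; quantity = 120.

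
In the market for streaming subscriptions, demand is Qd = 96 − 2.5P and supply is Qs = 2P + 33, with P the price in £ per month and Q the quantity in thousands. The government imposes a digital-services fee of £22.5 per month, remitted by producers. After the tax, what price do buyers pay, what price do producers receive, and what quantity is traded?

Without the tax, 96 − 2.5P = 2P + 33 gives 4.5P = 63, so P* = £14 and Q* = 61.
With the tax collected from producers, supply shifts: Qs = 2(P − 22.5) + 33.
Solving gives Q = 36 with buyers paying £24 and producers receiving £1.5 (the £22.5 wedge).
The less price-elastic side of the market bears the larger share of a per-unit tax.

Buyers pay £24; producers receive £1.5; quantity = 36.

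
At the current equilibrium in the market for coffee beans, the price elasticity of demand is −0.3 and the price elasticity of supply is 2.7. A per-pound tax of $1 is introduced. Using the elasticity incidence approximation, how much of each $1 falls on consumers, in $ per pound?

Consumers bear ≈ $0.9 per pound.

Incidence ratio: consumers' share ≈ εs / (εs + |εd|) = 2.7 / (2.7 + 0.3) = 0.9.
So consumers bear ≈ 0.9 × $1 = $0.9; sellers bear $0.1.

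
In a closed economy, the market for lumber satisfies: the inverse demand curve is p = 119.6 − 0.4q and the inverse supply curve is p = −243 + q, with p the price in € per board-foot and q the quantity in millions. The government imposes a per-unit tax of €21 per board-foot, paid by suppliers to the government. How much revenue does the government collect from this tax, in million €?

Tax revenue = €5124 million.

Rewrite in direct form: qd = 299 − 2.5p and qs = p + 243.
Before the tax: set 299 − 2.5p = p + 243 → p* = €16, q* = 259.
With the tax collected from suppliers, supply shifts: qs = (p − 21) + 243.
Solving gives q = 244 with buyers paying €22 and suppliers receiving €1 (the €21 wedge).
Revenue = t · Q = 21 · 244 = €5124.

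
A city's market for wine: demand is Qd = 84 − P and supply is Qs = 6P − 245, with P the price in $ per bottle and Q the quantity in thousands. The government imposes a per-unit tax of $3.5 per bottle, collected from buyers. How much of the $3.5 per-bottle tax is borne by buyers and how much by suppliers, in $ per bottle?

Before the tax: set 84 − P = 6P − 245 → P* = $47, Q* = 37.
With the tax collected from buyers, demand (in seller-price terms) shifts: Qd = 84 − (P + 3.5).
New equilibrium: buyers pay $50, suppliers receive $46.5, Q = 34. (Wedge: Pb − Ps = 3.5.)
Burden on buyers: $3; on suppliers: $0.5. (They sum to $3.5.)
The less price-elastic side of the market bears the larger share of a per-unit tax.

Buyers bear $3 per bottle; suppliers bear $0.5 per bottle.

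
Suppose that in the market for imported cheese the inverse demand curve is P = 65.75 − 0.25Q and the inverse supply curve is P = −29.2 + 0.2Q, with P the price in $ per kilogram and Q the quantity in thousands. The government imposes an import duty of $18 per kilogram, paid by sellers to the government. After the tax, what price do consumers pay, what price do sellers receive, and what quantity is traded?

Inverting to Q(P) form: Qd = 263 − 4P; Qs = 5P + 146.
Without the tax, 263 − 4P = 5P + 146 gives 9P = 117, so P* = $13 and Q* = 211.
With the tax collected from sellers, supply shifts: Qs = 5(P − 18) + 146.
Solving gives Q = 171 with consumers paying $23 and sellers receiving $5 (the $18 wedge).
The less price-elastic side of the market bears the larger share of a per-unit tax.

Consumers pay $23; sellers receive $5; quantity = 171.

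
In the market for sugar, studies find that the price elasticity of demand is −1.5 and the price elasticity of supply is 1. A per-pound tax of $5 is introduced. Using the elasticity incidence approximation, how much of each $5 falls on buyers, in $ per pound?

Buyers bear ≈ $2 per pound.

Incidence ratio: buyers' share ≈ εs / (εs + |εd|) = 1 / (1 + 1.5) = 0.4.
So buyers bear ≈ 0.4 × $5 = $2; sellers bear $3.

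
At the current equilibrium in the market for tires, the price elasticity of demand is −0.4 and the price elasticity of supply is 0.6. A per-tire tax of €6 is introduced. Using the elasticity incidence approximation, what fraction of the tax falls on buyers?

Incidence ratio: buyers' share ≈ εs / (εs + |εd|) = 0.6 / (0.6 + 0.4) = 0.6.
Supply is the more elastic side, so buyers bear the larger share.

Buyers' share ≈ 0.6.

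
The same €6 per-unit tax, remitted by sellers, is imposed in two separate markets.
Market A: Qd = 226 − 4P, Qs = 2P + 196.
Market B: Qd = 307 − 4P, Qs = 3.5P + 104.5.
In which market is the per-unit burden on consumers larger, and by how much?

Market A: pre-tax P* = €5, Q* = 206; post-tax Q = 198; per-unit burden on consumers = €2.
Market B: pre-tax P* = €27, Q* = 199; post-tax Q = 187.8; per-unit burden on consumers = €2.8.
Difference: €2 vs €2.8 → market B is larger by €0.8.

Market B, by €0.8.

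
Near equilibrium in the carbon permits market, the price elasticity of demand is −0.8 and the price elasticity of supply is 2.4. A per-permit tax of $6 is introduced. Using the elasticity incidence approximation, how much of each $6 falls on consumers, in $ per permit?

Consumers bear ≈ $4.5 per permit.

Incidence ratio: consumers' share ≈ εs / (εs + |εd|) = 2.4 / (2.4 + 0.8) = 0.75.
So consumers bear ≈ 0.75 × $6 = $4.5; sellers bear $1.5.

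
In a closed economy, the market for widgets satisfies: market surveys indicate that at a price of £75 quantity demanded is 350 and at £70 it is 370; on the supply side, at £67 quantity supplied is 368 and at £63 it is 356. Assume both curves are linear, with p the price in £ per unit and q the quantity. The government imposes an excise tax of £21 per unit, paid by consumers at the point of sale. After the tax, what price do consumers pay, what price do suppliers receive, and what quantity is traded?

Demand slope: (370 − 350)/(70 − 75) = -4, so qd = 650 − 4p.
Supply slope: (356 − 368)/(63 − 67) = 3, so qs = 3p + 167.
Without the tax, 650 − 4p = 3p + 167 gives 7p = 483, so p* = £69 and q* = 374.
With the tax collected from consumers, demand (in seller-price terms) shifts: qd = 650 − 4(p + 21).
New equilibrium: consumers pay £78, suppliers receive £57, q = 338. (Wedge: pb − ps = 21.)
The less price-elastic side of the market bears the larger share of a per-unit tax.

Consumers pay £78; suppliers receive £57; quantity = 338.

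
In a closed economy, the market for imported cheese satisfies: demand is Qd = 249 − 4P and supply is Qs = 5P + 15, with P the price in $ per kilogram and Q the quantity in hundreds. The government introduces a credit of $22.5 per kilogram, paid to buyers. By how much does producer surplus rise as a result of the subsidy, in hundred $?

Before the subsidy: set 249 − 4P = 5P + 15 → P* = $26, Q* = 145.
With a per-unit subsidy paid to buyers, each effectively pays P − 22.5, so demand becomes Qd = 249 − 4(P − 22.5).
Solving gives Q = 195 with buyers paying $13.5 and sellers receiving $36 (the $22.5 wedge).
ΔPS is the trapezoid between Q = 195 and Q = 145 of height $10: ½ · (145 + 195) · 10 = $1700.

Producer surplus rises by $1700 hundred.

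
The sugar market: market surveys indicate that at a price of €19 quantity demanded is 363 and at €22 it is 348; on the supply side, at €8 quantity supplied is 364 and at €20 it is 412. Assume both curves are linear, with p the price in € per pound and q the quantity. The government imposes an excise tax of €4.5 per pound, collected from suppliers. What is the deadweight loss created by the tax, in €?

Deadweight loss = €22.5.

Demand slope: (348 − 363)/(22 − 19) = -5, so qd = 458 − 5p.
Supply slope: (412 − 364)/(20 − 8) = 4, so qs = 4p + 332.
Before the tax: set 458 − 5p = 4p + 332 → p* = €14, q* = 388.
With the tax collected from suppliers, supply shifts: qs = 4(p − 4.5) + 332.
Solving gives q = 378 with buyers paying €16 and suppliers receiving €11.5 (the €4.5 wedge).
Quantity falls by |ΔQ| = |388 − 378| = 10.
DWL = ½ · t · |ΔQ| = ½ · 4.5 · 10 = €22.5.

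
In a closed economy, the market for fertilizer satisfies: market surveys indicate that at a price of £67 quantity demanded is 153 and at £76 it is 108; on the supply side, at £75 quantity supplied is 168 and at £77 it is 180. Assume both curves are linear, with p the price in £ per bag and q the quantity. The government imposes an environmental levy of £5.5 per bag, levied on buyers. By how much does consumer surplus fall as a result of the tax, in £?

Consumer surplus falls by £391.5.

Demand slope: (108 − 153)/(76 − 67) = -5, so qd = 488 − 5p.
Supply slope: (180 − 168)/(77 − 75) = 6, so qs = 6p − 282.
Without the tax, 488 − 5p = 6p − 282 gives 11p = 770, so p* = £70 and q* = 138.
With the tax collected from buyers, demand (in seller-price terms) shifts: qd = 488 − 5(p + 5.5).
Solving gives q = 123 with buyers paying £73 and sellers receiving £67.5 (the £5.5 wedge).
ΔCS is the trapezoid between Q = 123 and Q = 138 of height £3: ½ · (138 + 123) · 3 = £391.5.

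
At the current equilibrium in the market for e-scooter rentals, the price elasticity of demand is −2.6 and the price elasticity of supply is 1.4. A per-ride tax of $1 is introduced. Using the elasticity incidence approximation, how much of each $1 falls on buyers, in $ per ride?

Buyers bear ≈ $0.35 per ride.

Incidence ratio: buyers' share ≈ εs / (εs + |εd|) = 1.4 / (1.4 + 2.6) = 0.35.
So buyers bear ≈ 0.35 × $1 = $0.35; sellers bear $0.65.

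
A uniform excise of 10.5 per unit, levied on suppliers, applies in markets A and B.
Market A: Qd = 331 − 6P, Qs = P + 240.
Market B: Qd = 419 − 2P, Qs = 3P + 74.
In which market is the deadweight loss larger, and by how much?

Market A: pre-tax P* = 13, Q* = 253; post-tax Q = 244; deadweight loss = 47.25.
Market B: pre-tax P* = 69, Q* = 281; post-tax Q = 268.4; deadweight loss = 66.15.
Difference: 47.25 vs 66.15 → market B is larger by 18.9.

Market B, by 18.9.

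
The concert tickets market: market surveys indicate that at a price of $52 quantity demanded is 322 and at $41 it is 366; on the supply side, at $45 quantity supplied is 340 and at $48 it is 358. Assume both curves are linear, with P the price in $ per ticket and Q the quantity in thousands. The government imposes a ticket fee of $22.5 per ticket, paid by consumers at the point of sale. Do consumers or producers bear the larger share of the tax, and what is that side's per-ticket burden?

Demand slope: (366 − 322)/(41 − 52) = -4, so Qd = 530 − 4P.
Supply slope: (358 − 340)/(48 − 45) = 6, so Qs = 6P + 70.
Before the tax: set 530 − 4P = 6P + 70 → P* = $46, Q* = 346.
With the tax collected from consumers, demand (in seller-price terms) shifts: Qd = 530 − 4(P + 22.5).
New equilibrium: consumers pay $59.5, producers receive $37, Q = 292. (Wedge: Pb − Ps = 22.5.)
Per-ticket burden: consumers $13.5, producers $9.
Consumers take the larger share because demand is less price-elastic here (demand slope 4 vs supply slope 6).
The less price-elastic side of the market bears the larger share of a per-unit tax.

Consumers bear the larger share: $13.5 per ticket.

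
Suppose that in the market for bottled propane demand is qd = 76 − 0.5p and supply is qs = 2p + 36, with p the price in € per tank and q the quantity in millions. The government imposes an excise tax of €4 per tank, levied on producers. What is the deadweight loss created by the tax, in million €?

Deadweight loss = €3.2 million.

Without the tax, 76 − 0.5p = 2p + 36 gives 2.5p = 40, so p* = €16 and q* = 68.
With the tax collected from producers, supply shifts: qs = 2(p − 4) + 36.
Solving gives q = 66.4 with buyers paying €19.2 and producers receiving €15.2 (the €4 wedge).
Quantity falls by |ΔQ| = |68 − 66.4| = 1.6.
DWL = ½ · t · |ΔQ| = ½ · 4 · 1.6 = €3.2.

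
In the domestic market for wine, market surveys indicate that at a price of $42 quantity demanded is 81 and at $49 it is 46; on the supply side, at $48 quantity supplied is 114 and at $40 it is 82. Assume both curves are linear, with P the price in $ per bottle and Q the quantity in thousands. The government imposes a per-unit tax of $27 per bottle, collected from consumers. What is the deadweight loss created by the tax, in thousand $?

Deadweight loss = $810 thousand.

Demand slope: (46 − 81)/(49 − 42) = -5, so Qd = 291 − 5P.
Supply slope: (82 − 114)/(40 − 48) = 4, so Qs = 4P − 78.
Without the tax, 291 − 5P = 4P − 78 gives 9P = 369, so P* = $41 and Q* = 86.
With the tax collected from consumers, demand (in seller-price terms) shifts: Qd = 291 − 5(P + 27).
Solving gives Q = 26 with consumers paying $53 and suppliers receiving $26 (the $27 wedge).
Quantity falls by |ΔQ| = |86 − 26| = 60.
DWL = ½ · t · |ΔQ| = ½ · 27 · 60 = $810.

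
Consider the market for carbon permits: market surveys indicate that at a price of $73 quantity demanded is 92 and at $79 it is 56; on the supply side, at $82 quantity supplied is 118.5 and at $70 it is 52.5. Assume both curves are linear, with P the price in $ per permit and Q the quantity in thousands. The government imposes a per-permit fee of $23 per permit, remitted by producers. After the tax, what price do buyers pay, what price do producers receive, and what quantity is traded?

Buyers pay $86; producers receive $63; quantity = 14.

Demand slope: (56 − 92)/(79 − 73) = -6, so Qd = 530 − 6P.
Supply slope: (52.5 − 118.5)/(70 − 82) = 5.5, so Qs = 5.5P − 332.5.
Without the tax, 530 − 6P = 5.5P − 332.5 gives 11.5P = 862.5, so P* = $75 and Q* = 80.
With the tax collected from producers, supply shifts: Qs = 5.5(P − 23) − 332.5.
Solving gives Q = 14 with buyers paying $86 and producers receiving $63 (the $23 wedge).
The less price-elastic side of the market bears the larger share of a per-unit tax.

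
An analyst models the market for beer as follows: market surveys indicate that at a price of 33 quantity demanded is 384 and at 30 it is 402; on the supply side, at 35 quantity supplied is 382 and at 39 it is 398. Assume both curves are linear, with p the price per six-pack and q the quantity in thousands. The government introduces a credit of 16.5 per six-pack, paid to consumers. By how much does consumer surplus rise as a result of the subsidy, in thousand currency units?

Consumer surplus rises by 2625.48 thousand.

Demand slope: (402 − 384)/(30 − 33) = -6, so qd = 582 − 6p.
Supply slope: (398 − 382)/(39 − 35) = 4, so qs = 4p + 242.
Without the subsidy, 582 − 6p = 4p + 242 gives 10p = 340, so p* = 34 and q* = 378.
With a per-unit subsidy paid to consumers, each effectively pays p − 16.5, so demand becomes qd = 582 − 6(p − 16.5).
New equilibrium: consumers pay 27.4, sellers receive 43.9, q = 417.6. (Wedge: pb − ps = −16.5.)
ΔCS is the trapezoid between Q = 417.6 and Q = 378 of height 6.6: ½ · (378 + 417.6) · 6.6 = 2625.48.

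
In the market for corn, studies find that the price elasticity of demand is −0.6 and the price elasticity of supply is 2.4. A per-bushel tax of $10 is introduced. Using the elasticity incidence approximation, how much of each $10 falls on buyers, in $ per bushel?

Buyers bear ≈ $8 per bushel.

Incidence ratio: buyers' share ≈ εs / (εs + |εd|) = 2.4 / (2.4 + 0.6) = 0.8.
So buyers bear ≈ 0.8 × $10 = $8; suppliers bear $2.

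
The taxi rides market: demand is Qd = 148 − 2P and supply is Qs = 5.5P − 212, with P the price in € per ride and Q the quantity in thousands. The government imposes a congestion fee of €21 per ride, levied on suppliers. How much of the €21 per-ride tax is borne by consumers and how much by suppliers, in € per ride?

Before the tax: set 148 − 2P = 5.5P − 212 → P* = €48, Q* = 52.
With the tax collected from suppliers, supply shifts: Qs = 5.5(P − 21) − 212.
Solving gives Q = 21.2 with consumers paying €63.4 and suppliers receiving €42.4 (the €21 wedge).
Burden on consumers: €15.4; on suppliers: €5.6. (They sum to €21.)

Consumers bear €15.4 per ride; suppliers bear €5.6 per ride.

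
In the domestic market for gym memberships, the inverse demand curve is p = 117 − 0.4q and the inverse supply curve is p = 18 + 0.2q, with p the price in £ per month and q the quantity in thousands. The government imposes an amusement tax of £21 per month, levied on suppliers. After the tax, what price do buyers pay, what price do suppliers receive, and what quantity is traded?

Rewrite in direct form: qd = 292.5 − 2.5p and qs = 5p − 90.
Before the tax: set 292.5 − 2.5p = 5p − 90 → p* = £51, q* = 165.
With the tax collected from suppliers, supply shifts: qs = 5(p − 21) − 90.
New equilibrium: buyers pay £65, suppliers receive £44, q = 130. (Wedge: pb − ps = 21.)
The less price-elastic side of the market bears the larger share of a per-unit tax.

Buyers pay £65; suppliers receive £44; quantity = 130.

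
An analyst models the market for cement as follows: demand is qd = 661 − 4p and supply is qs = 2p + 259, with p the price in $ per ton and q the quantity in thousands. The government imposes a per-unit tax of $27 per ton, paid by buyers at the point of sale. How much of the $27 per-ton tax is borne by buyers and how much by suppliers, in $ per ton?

Before the tax: set 661 − 4p = 2p + 259 → p* = $67, q* = 393.
With the tax collected from buyers, demand (in seller-price terms) shifts: qd = 661 − 4(p + 27).
New equilibrium: buyers pay $76, suppliers receive $49, q = 357. (Wedge: pb − ps = 27.)
Burden on buyers: $9; on suppliers: $18. (They sum to $27.)
The less price-elastic side of the market bears the larger share of a per-unit tax.

Buyers bear $9 per ton; suppliers bear $18 per ton.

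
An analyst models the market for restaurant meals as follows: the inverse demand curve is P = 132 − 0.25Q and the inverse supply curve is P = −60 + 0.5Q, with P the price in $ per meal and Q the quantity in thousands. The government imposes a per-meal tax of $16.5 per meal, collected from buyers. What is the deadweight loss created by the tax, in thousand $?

Deadweight loss = $181.5 thousand.

Rewrite in direct form: Qd = 528 − 4P and Qs = 2P + 120.
Without the tax, 528 − 4P = 2P + 120 gives 6P = 408, so P* = $68 and Q* = 256.
With the tax collected from buyers, demand (in seller-price terms) shifts: Qd = 528 − 4(P + 16.5).
Solving gives Q = 234 with buyers paying $73.5 and suppliers receiving $57 (the $16.5 wedge).
Quantity falls by |ΔQ| = |256 − 234| = 22.
DWL = ½ · t · |ΔQ| = ½ · 16.5 · 22 = $181.5.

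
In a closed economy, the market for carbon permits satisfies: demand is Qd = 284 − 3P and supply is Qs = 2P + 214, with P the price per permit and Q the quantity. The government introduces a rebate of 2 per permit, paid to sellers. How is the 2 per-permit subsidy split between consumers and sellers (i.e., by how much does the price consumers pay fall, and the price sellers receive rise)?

Before the subsidy: set 284 − 3P = 2P + 214 → P* = 14, Q* = 242.
With a per-unit subsidy paid to sellers, each receives P + 2 per unit sold, so supply becomes Qs = 2(P + 2) + 214.
Solving gives Q = 244.4 with consumers paying 13.2 and sellers receiving 15.2 (the 2 wedge).
Gain to consumers: 0.8; to sellers: 1.2. (They sum to 2.)

Consumers gain 0.8 per permit; sellers gain 1.2 per permit.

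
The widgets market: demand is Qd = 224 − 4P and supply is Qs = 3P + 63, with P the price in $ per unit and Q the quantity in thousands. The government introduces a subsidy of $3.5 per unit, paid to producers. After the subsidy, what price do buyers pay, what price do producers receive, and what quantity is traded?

Before the subsidy: set 224 − 4P = 3P + 63 → P* = $23, Q* = 132.
With a per-unit subsidy paid to producers, each receives P + 3.5 per unit sold, so supply becomes Qs = 3(P + 3.5) + 63.
Solving gives Q = 138 with buyers paying $21.5 and producers receiving $25 (the $3.5 wedge).

Buyers pay $21.5; producers receive $25; quantity = 138.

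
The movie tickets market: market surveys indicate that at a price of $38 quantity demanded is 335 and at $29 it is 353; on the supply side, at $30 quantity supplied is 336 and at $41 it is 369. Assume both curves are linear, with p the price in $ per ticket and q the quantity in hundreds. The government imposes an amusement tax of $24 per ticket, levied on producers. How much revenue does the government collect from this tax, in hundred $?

Demand slope: (353 − 335)/(29 − 38) = -2, so qd = 411 − 2p.
Supply slope: (369 − 336)/(41 − 30) = 3, so qs = 3p + 246.
Without the tax, 411 − 2p = 3p + 246 gives 5p = 165, so p* = $33 and q* = 345.
With the tax collected from producers, supply shifts: qs = 3(p − 24) + 246.
Solving gives q = 316.2 with consumers paying $47.4 and producers receiving $23.4 (the $24 wedge).
Revenue = t · Q = 24 · 316.2 = $7588.8.

Tax revenue = $7588.8 hundred.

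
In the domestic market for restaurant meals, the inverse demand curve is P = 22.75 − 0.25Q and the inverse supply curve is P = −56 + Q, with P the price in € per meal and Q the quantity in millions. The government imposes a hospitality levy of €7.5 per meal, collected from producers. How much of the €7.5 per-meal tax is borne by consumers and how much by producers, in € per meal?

Rewrite in direct form: Qd = 91 − 4P and Qs = P + 56.
Before the tax: set 91 − 4P = P + 56 → P* = €7, Q* = 63.
With the tax collected from producers, supply shifts: Qs = (P − 7.5) + 56.
Solving gives Q = 57 with consumers paying €8.5 and producers receiving €1 (the €7.5 wedge).
Burden on consumers: €1.5; on producers: €6. (They sum to €7.5.)
The less price-elastic side of the market bears the larger share of a per-unit tax.

Consumers bear €1.5 per meal; producers bear €6 per meal.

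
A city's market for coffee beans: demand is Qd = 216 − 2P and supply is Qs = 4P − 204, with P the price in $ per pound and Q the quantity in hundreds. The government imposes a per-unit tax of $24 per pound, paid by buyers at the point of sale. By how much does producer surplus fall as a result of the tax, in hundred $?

Before the tax: set 216 − 2P = 4P − 204 → P* = $70, Q* = 76.
With the tax collected from buyers, demand (in seller-price terms) shifts: Qd = 216 − 2(P + 24).
New equilibrium: buyers pay $86, producers receive $62, Q = 44. (Wedge: Pb − Ps = 24.)
ΔPS is the trapezoid between Q = 44 and Q = 76 of height $8: ½ · (76 + 44) · 8 = $480.

Producer surplus falls by $480 hundred.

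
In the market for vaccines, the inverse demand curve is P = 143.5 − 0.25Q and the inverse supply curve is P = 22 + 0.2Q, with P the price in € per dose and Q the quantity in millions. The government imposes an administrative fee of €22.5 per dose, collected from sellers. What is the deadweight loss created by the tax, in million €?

Deadweight loss = €562.5 million.

Inverting to Q(P) form: Qd = 574 − 4P; Qs = 5P − 110.
Before the tax: set 574 − 4P = 5P − 110 → P* = €76, Q* = 270.
With the tax collected from sellers, supply shifts: Qs = 5(P − 22.5) − 110.
New equilibrium: consumers pay €88.5, sellers receive €66, Q = 220. (Wedge: Pb − Ps = 22.5.)
Quantity falls by |ΔQ| = |270 − 220| = 50.
DWL = ½ · t · |ΔQ| = ½ · 22.5 · 50 = €562.5.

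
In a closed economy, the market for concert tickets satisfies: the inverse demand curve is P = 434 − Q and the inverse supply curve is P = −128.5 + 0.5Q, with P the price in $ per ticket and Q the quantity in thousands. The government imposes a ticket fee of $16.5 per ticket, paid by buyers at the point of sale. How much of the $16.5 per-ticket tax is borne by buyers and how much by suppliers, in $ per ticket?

Buyers bear $11 per ticket; suppliers bear $5.5 per ticket.

Inverting to Q(P) form: Qd = 434 − P; Qs = 2P + 257.
Before the tax: set 434 − P = 2P + 257 → P* = $59, Q* = 375.
With the tax collected from buyers, demand (in seller-price terms) shifts: Qd = 434 − (P + 16.5).
Solving gives Q = 364 with buyers paying $70 and suppliers receiving $53.5 (the $16.5 wedge).
Burden on buyers: $11; on suppliers: $5.5. (They sum to $16.5.)
The less price-elastic side of the market bears the larger share of a per-unit tax.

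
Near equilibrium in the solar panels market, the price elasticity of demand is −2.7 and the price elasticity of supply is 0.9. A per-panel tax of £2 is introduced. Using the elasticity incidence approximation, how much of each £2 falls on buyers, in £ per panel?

Buyers bear ≈ £0.5 per panel.

Incidence ratio: buyers' share ≈ εs / (εs + |εd|) = 0.9 / (0.9 + 2.7) = 0.25.
So buyers bear ≈ 0.25 × £2 = £0.5; producers bear £1.5.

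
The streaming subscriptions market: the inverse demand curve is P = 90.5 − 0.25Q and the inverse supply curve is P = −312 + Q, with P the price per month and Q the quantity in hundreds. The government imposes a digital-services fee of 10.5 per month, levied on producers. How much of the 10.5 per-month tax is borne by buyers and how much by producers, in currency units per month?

Buyers bear 2.1 per month; producers bear 8.4 per month.

Rewrite in direct form: Qd = 362 − 4P and Qs = P + 312.
Before the tax: set 362 − 4P = P + 312 → P* = 10, Q* = 322.
With the tax collected from producers, supply shifts: Qs = (P − 10.5) + 312.
Solving gives Q = 313.6 with buyers paying 12.1 and producers receiving 1.6 (the 10.5 wedge).
Burden on buyers: 2.1; on producers: 8.4. (They sum to 10.5.)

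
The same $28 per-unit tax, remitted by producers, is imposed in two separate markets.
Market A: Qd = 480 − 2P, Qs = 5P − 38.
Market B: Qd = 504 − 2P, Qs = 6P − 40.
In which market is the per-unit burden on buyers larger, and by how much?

Market B, by $1.

Market A: pre-tax P* = $74, Q* = 332; post-tax Q = 292; per-unit burden on buyers = $20.
Market B: pre-tax P* = $68, Q* = 368; post-tax Q = 326; per-unit burden on buyers = $21.
Difference: $20 vs $21 → market B is larger by $1.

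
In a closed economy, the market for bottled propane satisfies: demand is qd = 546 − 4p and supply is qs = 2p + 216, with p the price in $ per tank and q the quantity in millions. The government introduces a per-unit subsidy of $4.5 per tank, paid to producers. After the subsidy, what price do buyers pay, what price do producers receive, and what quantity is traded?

Buyers pay $53.5; producers receive $58; quantity = 332.

Before the subsidy: set 546 − 4p = 2p + 216 → p* = $55, q* = 326.
With a per-unit subsidy paid to producers, each receives p + 4.5 per unit sold, so supply becomes qs = 2(p + 4.5) + 216.
Solving gives q = 332 with buyers paying $53.5 and producers receiving $58 (the $4.5 wedge).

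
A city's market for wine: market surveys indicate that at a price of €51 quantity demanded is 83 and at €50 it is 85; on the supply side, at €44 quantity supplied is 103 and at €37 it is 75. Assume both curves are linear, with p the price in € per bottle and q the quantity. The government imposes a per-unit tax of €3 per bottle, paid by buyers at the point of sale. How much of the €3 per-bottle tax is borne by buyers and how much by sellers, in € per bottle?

Demand slope: (85 − 83)/(50 − 51) = -2, so qd = 185 − 2p.
Supply slope: (75 − 103)/(37 − 44) = 4, so qs = 4p − 73.
Before the tax: set 185 − 2p = 4p − 73 → p* = €43, q* = 99.
With the tax collected from buyers, demand (in seller-price terms) shifts: qd = 185 − 2(p + 3).
New equilibrium: buyers pay €45, sellers receive €42, q = 95. (Wedge: pb − ps = 3.)
Burden on buyers: €2; on sellers: €1. (They sum to €3.)
The less price-elastic side of the market bears the larger share of a per-unit tax.

Buyers bear €2 per bottle; sellers bear €1 per bottle.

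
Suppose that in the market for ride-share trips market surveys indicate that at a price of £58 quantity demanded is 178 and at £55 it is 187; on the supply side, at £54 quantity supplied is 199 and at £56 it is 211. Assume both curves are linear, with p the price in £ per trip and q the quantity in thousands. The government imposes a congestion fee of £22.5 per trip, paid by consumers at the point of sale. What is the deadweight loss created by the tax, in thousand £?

Demand slope: (187 − 178)/(55 − 58) = -3, so qd = 352 − 3p.
Supply slope: (211 − 199)/(56 − 54) = 6, so qs = 6p − 125.
Before the tax: set 352 − 3p = 6p − 125 → p* = £53, q* = 193.
With the tax collected from consumers, demand (in seller-price terms) shifts: qd = 352 − 3(p + 22.5).
Solving gives q = 148 with consumers paying £68 and suppliers receiving £45.5 (the £22.5 wedge).
Quantity falls by |ΔQ| = |193 − 148| = 45.
DWL = ½ · t · |ΔQ| = ½ · 22.5 · 45 = £506.25.

Deadweight loss = £506.25 thousand.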